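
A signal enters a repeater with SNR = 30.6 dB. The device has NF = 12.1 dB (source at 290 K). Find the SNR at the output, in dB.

By definition F = SNR_in/SNR_out, so in dB: SNR_out = SNR_in − NF
SNR_out = 30.6 − 12.1 = 18.5 dB

18.5 dB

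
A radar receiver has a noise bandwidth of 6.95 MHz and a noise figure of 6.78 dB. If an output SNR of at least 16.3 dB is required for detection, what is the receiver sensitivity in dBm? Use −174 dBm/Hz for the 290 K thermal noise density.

Sensitivity = −174 + 10 log₁₀(B) + NF + SNR_min
= −174 + 68.42 + 6.78 + 16.3
= −82.50 dBm → −82.5 dBm

−82.5 dBm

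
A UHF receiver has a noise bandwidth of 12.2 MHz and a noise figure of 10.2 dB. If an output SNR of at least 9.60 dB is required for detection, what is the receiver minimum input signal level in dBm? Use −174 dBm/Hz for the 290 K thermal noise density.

−83.3 dBm

Sensitivity = −174 + 10 log₁₀(B) + NF + SNR_min
= −174 + 70.86 + 10.2 + 9.60
= −83.34 dBm → −83.3 dBm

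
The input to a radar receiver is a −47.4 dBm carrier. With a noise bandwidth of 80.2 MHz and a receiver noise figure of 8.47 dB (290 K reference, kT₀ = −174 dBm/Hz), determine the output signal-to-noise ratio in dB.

Noise floor: N = −174 + 10 log₁₀(B) + NF
10 log₁₀(8.02×10⁷) = 79.04 dB
N = −174 + 79.04 + 8.47 = −86.49 dBm
SNR = P_sig − N = −47.4 − (−86.49) = 39.09 dB → 39.1 dB

39.1 dB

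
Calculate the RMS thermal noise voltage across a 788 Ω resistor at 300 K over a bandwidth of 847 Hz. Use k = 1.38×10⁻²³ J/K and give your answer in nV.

V_n = √(4kTRB)
4kTRB = 4 × 1.38×10⁻²³ × 300 × 7.88×10² × 8.47×10² = 1.11×10⁻¹⁴ V²
V_n = √(1.11×10⁻¹⁴) = 1.05×10⁻⁷ V = 105 nV

105 nV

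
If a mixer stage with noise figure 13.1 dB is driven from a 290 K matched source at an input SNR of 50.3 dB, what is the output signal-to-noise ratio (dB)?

By definition F = SNR_in/SNR_out, so in dB: SNR_out = SNR_in − NF
SNR_out = 50.3 − 13.1 = 37.2 dB

37.2 dB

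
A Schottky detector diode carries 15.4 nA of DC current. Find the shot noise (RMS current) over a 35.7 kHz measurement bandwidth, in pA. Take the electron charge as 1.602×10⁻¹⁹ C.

I_n = √(2qI·B)
2qI·B = 2 × 1.602×10⁻¹⁹ × 1.54×10⁻⁸ × 3.57×10⁴ = 1.76×10⁻²² A²
I_n = √(1.76×10⁻²²) = 1.33×10⁻¹¹ A = 13.3 pA

13.3 pA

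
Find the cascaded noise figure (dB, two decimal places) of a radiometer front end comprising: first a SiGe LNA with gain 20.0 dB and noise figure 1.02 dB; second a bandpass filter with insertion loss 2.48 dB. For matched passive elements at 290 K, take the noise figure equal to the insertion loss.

Convert to linear (a loss of L dB is a gain of −L dB): F_i = 10^(NF_i/10), G_i = 10^(G_i,dB/10)
  Stage 1: F_1 = 10^(1.02/10) = 1.265, G_1 = 10^(20.0/10) = 100.0
  Stage 2: F_2 = 10^(2.48/10) = 1.770, G_2 = 10^(−2.48/10) = 0.5649
Friis cascade:
  F = 1.265 + (1.770 − 1)/100.0 = 1.272
NF = 10 log₁₀(1.272) = 1.05 dB

1.05 dB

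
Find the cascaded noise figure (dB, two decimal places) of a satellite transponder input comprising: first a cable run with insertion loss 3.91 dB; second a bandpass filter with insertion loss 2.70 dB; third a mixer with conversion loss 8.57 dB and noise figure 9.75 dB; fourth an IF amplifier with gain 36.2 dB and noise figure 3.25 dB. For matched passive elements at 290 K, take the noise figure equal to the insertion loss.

Convert to linear (a loss of L dB is a gain of −L dB): F_i = 10^(NF_i/10), G_i = 10^(G_i,dB/10)
  Stage 1: F_1 = 10^(3.91/10) = 2.460, G_1 = 10^(−3.91/10) = 0.4064
  Stage 2: F_2 = 10^(2.70/10) = 1.862, G_2 = 10^(−2.70/10) = 0.5370
  Stage 3: F_3 = 10^(9.75/10) = 9.441, G_3 = 10^(−8.57/10) = 0.1390
  Stage 4: F_4 = 10^(3.25/10) = 2.113, G_4 = 10^(36.2/10) = 4169
Friis cascade:
  F = 2.460 + (1.862 − 1)/0.4064 + (9.441 − 1)/0.2183 + (2.113 − 1)/0.03034 = 79.95
NF = 10 log₁₀(79.95) = 19.03 dB

19.03 dB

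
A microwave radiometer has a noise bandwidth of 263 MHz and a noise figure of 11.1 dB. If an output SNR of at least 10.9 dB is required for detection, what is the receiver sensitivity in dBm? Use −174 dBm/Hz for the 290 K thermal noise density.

−67.8 dBm

Sensitivity = −174 + 10 log₁₀(B) + NF + SNR_min
= −174 + 84.2 + 11.1 + 10.9
= −67.8 dBm → −67.8 dBm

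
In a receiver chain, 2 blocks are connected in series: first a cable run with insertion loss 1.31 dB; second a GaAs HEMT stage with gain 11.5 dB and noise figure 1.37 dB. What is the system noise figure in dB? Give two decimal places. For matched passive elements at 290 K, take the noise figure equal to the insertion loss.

2.68 dB

Convert to linear (a loss of L dB is a gain of −L dB): F_i = 10^(NF_i/10), G_i = 10^(G_i,dB/10)
  Stage 1: F_1 = 10^(1.31/10) = 1.352, G_1 = 10^(−1.31/10) = 0.7396
  Stage 2: F_2 = 10^(1.37/10) = 1.371, G_2 = 10^(11.5/10) = 14.13
Friis cascade:
  F = 1.352 + (1.371 − 1)/0.7396 = 1.854
NF = 10 log₁₀(1.854) = 2.68 dB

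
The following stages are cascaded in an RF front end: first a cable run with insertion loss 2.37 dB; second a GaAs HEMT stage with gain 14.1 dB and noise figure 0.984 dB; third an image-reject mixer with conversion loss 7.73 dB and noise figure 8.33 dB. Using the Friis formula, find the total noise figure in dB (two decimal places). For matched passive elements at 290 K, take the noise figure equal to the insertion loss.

4.07 dB

Convert to linear (a loss of L dB is a gain of −L dB): F_i = 10^(NF_i/10), G_i = 10^(G_i,dB/10)
  Stage 1: F_1 = 10^(2.37/10) = 1.726, G_1 = 10^(−2.37/10) = 0.5794
  Stage 2: F_2 = 10^(0.984/10) = 1.254, G_2 = 10^(14.1/10) = 25.70
  Stage 3: F_3 = 10^(8.33/10) = 6.808, G_3 = 10^(−7.73/10) = 0.1687
Friis cascade:
  F = 1.726 + (1.254 − 1)/0.5794 + (6.808 − 1)/14.89 = 2.555
NF = 10 log₁₀(2.555) = 4.07 dB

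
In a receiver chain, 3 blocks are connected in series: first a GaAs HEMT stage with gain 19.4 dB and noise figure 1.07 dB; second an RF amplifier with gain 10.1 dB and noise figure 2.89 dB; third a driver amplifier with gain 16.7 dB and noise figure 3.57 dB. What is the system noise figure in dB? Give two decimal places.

1.11 dB

Convert to linear (a loss of L dB is a gain of −L dB): F_i = 10^(NF_i/10), G_i = 10^(G_i,dB/10)
  Stage 1: F_1 = 10^(1.07/10) = 1.279, G_1 = 10^(19.4/10) = 87.10
  Stage 2: F_2 = 10^(2.89/10) = 1.945, G_2 = 10^(10.1/10) = 10.23
  Stage 3: F_3 = 10^(3.57/10) = 2.275, G_3 = 10^(16.7/10) = 46.77
Friis cascade:
  F = 1.279 + (1.945 − 1)/87.10 + (2.275 − 1)/891.3 = 1.292
NF = 10 log₁₀(1.292) = 1.11 dB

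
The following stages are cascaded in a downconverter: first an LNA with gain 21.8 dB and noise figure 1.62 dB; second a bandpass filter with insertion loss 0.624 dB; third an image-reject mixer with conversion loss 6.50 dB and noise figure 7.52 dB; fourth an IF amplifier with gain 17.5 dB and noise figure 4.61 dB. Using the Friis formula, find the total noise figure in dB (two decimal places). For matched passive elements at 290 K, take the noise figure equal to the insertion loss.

Convert to linear (a loss of L dB is a gain of −L dB): F_i = 10^(NF_i/10), G_i = 10^(G_i,dB/10)
  Stage 1: F_1 = 10^(1.62/10) = 1.452, G_1 = 10^(21.8/10) = 151.4
  Stage 2: F_2 = 10^(0.624/10) = 1.155, G_2 = 10^(−0.624/10) = 0.8662
  Stage 3: F_3 = 10^(7.52/10) = 5.649, G_3 = 10^(−6.50/10) = 0.2239
  Stage 4: F_4 = 10^(4.61/10) = 2.891, G_4 = 10^(17.5/10) = 56.23
Friis cascade:
  F = 1.452 + (1.155 − 1)/151.4 + (5.649 − 1)/131.1 + (2.891 − 1)/29.35 = 1.553
NF = 10 log₁₀(1.553) = 1.91 dB

1.91 dB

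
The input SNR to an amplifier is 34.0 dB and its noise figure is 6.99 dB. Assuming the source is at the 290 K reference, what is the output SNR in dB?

By definition F = SNR_in/SNR_out, so in dB: SNR_out = SNR_in − NF
SNR_out = 34.0 − 6.99 = 27.01 dB

27.01 dB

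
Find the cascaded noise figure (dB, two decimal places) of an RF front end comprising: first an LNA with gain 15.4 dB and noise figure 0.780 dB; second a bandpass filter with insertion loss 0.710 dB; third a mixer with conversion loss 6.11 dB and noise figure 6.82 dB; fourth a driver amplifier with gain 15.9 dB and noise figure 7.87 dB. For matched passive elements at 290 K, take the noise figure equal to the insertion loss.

3.10 dB

Convert to linear (a loss of L dB is a gain of −L dB): F_i = 10^(NF_i/10), G_i = 10^(G_i,dB/10)
  Stage 1: F_1 = 10^(0.780/10) = 1.197, G_1 = 10^(15.4/10) = 34.67
  Stage 2: F_2 = 10^(0.710/10) = 1.178, G_2 = 10^(−0.710/10) = 0.8492
  Stage 3: F_3 = 10^(6.82/10) = 4.808, G_3 = 10^(−6.11/10) = 0.2449
  Stage 4: F_4 = 10^(7.87/10) = 6.124, G_4 = 10^(15.9/10) = 38.90
Friis cascade:
  F = 1.197 + (1.178 − 1)/34.67 + (4.808 − 1)/29.44 + (6.124 − 1)/7.211 = 2.042
NF = 10 log₁₀(2.042) = 3.10 dB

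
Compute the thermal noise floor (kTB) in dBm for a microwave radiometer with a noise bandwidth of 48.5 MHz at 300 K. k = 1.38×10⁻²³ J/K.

P_n = kTB = 1.38×10⁻²³ × 300 × 4.85×10⁷ = 2.01×10⁻¹³ W
In dBm: 10 log₁₀(2.01×10⁻¹³ / 10⁻³) = −97.0 dBm

−97.0 dBm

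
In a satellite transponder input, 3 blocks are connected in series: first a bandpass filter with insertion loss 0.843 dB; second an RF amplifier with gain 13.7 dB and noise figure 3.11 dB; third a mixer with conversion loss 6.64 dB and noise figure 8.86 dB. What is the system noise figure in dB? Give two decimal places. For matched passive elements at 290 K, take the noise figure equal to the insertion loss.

4.52 dB

Convert to linear (a loss of L dB is a gain of −L dB): F_i = 10^(NF_i/10), G_i = 10^(G_i,dB/10)
  Stage 1: F_1 = 10^(0.843/10) = 1.214, G_1 = 10^(−0.843/10) = 0.8236
  Stage 2: F_2 = 10^(3.11/10) = 2.046, G_2 = 10^(13.7/10) = 23.44
  Stage 3: F_3 = 10^(8.86/10) = 7.691, G_3 = 10^(−6.64/10) = 0.2168
Friis cascade:
  F = 1.214 + (2.046 − 1)/0.8236 + (7.691 − 1)/19.31 = 2.831
NF = 10 log₁₀(2.831) = 4.52 dB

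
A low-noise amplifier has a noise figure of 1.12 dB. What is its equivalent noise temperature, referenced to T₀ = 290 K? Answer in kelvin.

85.3 K

F = 10^(1.12/10) = 1.2942
T_e = (F − 1)·T₀ = (1.2942 − 1) × 290 = 85.3 K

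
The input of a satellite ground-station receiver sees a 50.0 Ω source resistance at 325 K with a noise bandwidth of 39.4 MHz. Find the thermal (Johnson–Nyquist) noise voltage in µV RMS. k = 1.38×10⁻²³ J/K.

5.94 µV

V_n = √(4kTRB)
4kTRB = 4 × 1.38×10⁻²³ × 325 × 5.00×10¹ × 3.94×10⁷ = 3.53×10⁻¹¹ V²
V_n = √(3.53×10⁻¹¹) = 5.94×10⁻⁶ V = 5.94 µV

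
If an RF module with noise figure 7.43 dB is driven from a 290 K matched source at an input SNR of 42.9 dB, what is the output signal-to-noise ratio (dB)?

By definition F = SNR_in/SNR_out, so in dB: SNR_out = SNR_in − NF
SNR_out = 42.9 − 7.43 = 35.47 dB

35.47 dB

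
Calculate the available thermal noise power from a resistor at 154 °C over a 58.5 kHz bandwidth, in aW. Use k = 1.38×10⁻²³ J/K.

345 aW

T = 154 °C + 273.15 = 427.15 K
P_n = kTB = 1.38×10⁻²³ × 427.15 × 5.85×10⁴ = 3.45×10⁻¹⁶ W = 345 aW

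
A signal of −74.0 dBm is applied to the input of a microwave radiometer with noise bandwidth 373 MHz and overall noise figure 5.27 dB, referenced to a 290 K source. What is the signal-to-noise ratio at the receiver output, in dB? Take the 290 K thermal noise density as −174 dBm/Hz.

9.0 dB

Noise floor: N = −174 + 10 log₁₀(B) + NF
10 log₁₀(3.73×10⁸) = 85.72 dB
N = −174 + 85.72 + 5.27 = −83.01 dBm
SNR = P_sig − N = −74.0 − (−83.01) = 9.01 dB → 9.0 dB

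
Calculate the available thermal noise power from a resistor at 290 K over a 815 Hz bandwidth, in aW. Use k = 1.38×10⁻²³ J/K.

P_n = kTB = 1.38×10⁻²³ × 290 × 8.15×10² = 3.26×10⁻¹⁸ W = 3.26 aW

3.26 aW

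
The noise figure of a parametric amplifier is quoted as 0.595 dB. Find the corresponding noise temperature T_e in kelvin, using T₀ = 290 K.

F = 10^(0.595/10) = 1.14683
T_e = (F − 1)·T₀ = (1.14683 − 1) × 290 = 42.6 K

42.6 K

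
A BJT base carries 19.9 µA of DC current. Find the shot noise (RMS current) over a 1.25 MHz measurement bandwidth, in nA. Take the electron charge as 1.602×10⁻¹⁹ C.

2.82 nA

I_n = √(2qI·B)
2qI·B = 2 × 1.602×10⁻¹⁹ × 1.99×10⁻⁵ × 1.25×10⁶ = 7.97×10⁻¹⁸ A²
I_n = √(7.97×10⁻¹⁸) = 2.82×10⁻⁹ A = 2.82 nA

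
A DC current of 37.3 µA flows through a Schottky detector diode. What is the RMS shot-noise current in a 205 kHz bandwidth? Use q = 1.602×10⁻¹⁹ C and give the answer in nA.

I_n = √(2qI·B)
2qI·B = 2 × 1.602×10⁻¹⁹ × 3.73×10⁻⁵ × 2.05×10⁵ = 2.45×10⁻¹⁸ A²
I_n = √(2.45×10⁻¹⁸) = 1.57×10⁻⁹ A = 1.57 nA

1.57 nA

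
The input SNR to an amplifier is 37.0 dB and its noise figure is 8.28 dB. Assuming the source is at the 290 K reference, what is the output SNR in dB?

By definition F = SNR_in/SNR_out, so in dB: SNR_out = SNR_in − NF
SNR_out = 37.0 − 8.28 = 28.72 dB

28.72 dB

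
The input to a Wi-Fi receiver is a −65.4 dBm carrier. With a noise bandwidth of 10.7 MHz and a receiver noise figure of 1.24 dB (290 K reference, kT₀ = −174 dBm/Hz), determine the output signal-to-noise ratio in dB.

Noise floor: N = −174 + 10 log₁₀(B) + NF
10 log₁₀(1.07×10⁷) = 70.29 dB
N = −174 + 70.29 + 1.24 = −102.47 dBm
SNR = P_sig − N = −65.4 − (−102.47) = 37.07 dB → 37.1 dB

37.1 dB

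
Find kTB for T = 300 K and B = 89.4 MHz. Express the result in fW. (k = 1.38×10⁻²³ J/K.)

P_n = kTB = 1.38×10⁻²³ × 300 × 8.94×10⁷ = 3.70×10⁻¹³ W = 370 fW

370 fW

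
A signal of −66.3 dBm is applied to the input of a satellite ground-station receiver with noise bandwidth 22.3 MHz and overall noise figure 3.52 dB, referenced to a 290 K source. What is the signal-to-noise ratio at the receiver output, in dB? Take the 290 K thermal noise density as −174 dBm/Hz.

Noise floor: N = −174 + 10 log₁₀(B) + NF
10 log₁₀(2.23×10⁷) = 73.48 dB
N = −174 + 73.48 + 3.52 = −97.00 dBm
SNR = P_sig − N = −66.3 − (−97.00) = 30.70 dB → 30.7 dB

30.7 dB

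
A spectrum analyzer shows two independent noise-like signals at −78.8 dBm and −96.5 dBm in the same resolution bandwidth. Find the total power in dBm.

−78.7 dBm

Convert to linear, add, convert back:
P₁ = 1.32×10⁻¹¹ W, P₂ = 2.24×10⁻¹³ W
P_tot = 1.34×10⁻¹¹ W → 10 log₁₀(P_tot / 10⁻³) = −78.7 dBm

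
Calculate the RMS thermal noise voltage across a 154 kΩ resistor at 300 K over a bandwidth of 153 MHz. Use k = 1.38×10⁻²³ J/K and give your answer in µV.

V_n = √(4kTRB)
4kTRB = 4 × 1.38×10⁻²³ × 300 × 1.54×10⁵ × 1.53×10⁸ = 3.90×10⁻⁷ V²
V_n = √(3.90×10⁻⁷) = 6.25×10⁻⁴ V = 625 µV

625 µV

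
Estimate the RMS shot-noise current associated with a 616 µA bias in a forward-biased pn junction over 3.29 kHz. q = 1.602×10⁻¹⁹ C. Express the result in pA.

I_n = √(2qI·B)
2qI·B = 2 × 1.602×10⁻¹⁹ × 6.16×10⁻⁴ × 3.29×10³ = 6.49×10⁻¹⁹ A²
I_n = √(6.49×10⁻¹⁹) = 8.06×10⁻¹⁰ A = 806 pA

806 pA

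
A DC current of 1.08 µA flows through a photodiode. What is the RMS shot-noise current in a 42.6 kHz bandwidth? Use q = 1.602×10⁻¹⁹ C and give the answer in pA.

121 pA

I_n = √(2qI·B)
2qI·B = 2 × 1.602×10⁻¹⁹ × 1.08×10⁻⁶ × 4.26×10⁴ = 1.47×10⁻²⁰ A²
I_n = √(1.47×10⁻²⁰) = 1.21×10⁻¹⁰ A = 121 pA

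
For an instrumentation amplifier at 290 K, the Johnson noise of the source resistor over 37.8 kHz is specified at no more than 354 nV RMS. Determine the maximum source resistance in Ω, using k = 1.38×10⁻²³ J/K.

Johnson–Nyquist: V_n = √(4kTRB) ⇒ R = V_n² / (4kTB)
4kTB = 4 × 1.38×10⁻²³ × 290 × 3.78×10⁴ = 6.05×10⁻¹⁶
R = (3.54×10⁻⁷)² / 6.05×10⁻¹⁶ = 2.07×10² Ω = 207 Ω

207 Ω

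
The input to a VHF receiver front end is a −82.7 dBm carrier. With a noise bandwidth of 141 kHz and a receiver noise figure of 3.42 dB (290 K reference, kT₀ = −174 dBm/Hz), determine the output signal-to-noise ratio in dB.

Noise floor: N = −174 + 10 log₁₀(B) + NF
10 log₁₀(1.41×10⁵) = 51.49 dB
N = −174 + 51.49 + 3.42 = −119.09 dBm
SNR = P_sig − N = −82.7 − (−119.09) = 36.39 dB → 36.4 dB

36.4 dB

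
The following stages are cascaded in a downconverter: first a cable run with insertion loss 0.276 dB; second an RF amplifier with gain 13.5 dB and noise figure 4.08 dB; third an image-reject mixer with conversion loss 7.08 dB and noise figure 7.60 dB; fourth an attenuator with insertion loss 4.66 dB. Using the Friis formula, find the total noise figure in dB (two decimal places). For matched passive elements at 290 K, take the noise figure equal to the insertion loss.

Convert to linear (a loss of L dB is a gain of −L dB): F_i = 10^(NF_i/10), G_i = 10^(G_i,dB/10)
  Stage 1: F_1 = 10^(0.276/10) = 1.066, G_1 = 10^(−0.276/10) = 0.9384
  Stage 2: F_2 = 10^(4.08/10) = 2.559, G_2 = 10^(13.5/10) = 22.39
  Stage 3: F_3 = 10^(7.60/10) = 5.754, G_3 = 10^(−7.08/10) = 0.1959
  Stage 4: F_4 = 10^(4.66/10) = 2.924, G_4 = 10^(−4.66/10) = 0.3420
Friis cascade:
  F = 1.066 + (2.559 − 1)/0.9384 + (5.754 − 1)/21.01 + (2.924 − 1)/4.115 = 3.420
NF = 10 log₁₀(3.420) = 5.34 dB

5.34 dB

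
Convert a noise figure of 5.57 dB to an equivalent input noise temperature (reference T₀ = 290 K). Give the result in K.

F = 10^(5.57/10) = 3.60579
T_e = (F − 1)·T₀ = (3.60579 − 1) × 290 = 756 K

756 K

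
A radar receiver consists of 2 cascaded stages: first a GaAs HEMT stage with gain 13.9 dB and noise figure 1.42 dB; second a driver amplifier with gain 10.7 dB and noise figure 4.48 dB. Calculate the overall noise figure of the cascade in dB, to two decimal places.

Convert to linear (a loss of L dB is a gain of −L dB): F_i = 10^(NF_i/10), G_i = 10^(G_i,dB/10)
  Stage 1: F_1 = 10^(1.42/10) = 1.387, G_1 = 10^(13.9/10) = 24.55
  Stage 2: F_2 = 10^(4.48/10) = 2.805, G_2 = 10^(10.7/10) = 11.75
Friis cascade:
  F = 1.387 + (2.805 − 1)/24.55 = 1.460
NF = 10 log₁₀(1.460) = 1.64 dB

1.64 dB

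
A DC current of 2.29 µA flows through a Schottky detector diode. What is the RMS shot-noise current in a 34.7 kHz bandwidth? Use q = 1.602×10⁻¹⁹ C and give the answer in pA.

160 pA

I_n = √(2qI·B)
2qI·B = 2 × 1.602×10⁻¹⁹ × 2.29×10⁻⁶ × 3.47×10⁴ = 2.55×10⁻²⁰ A²
I_n = √(2.55×10⁻²⁰) = 1.60×10⁻¹⁰ A = 160 pA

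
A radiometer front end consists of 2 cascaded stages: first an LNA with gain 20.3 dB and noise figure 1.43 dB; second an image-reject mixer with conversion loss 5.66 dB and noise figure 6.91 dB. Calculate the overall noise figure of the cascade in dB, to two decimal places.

Convert to linear (a loss of L dB is a gain of −L dB): F_i = 10^(NF_i/10), G_i = 10^(G_i,dB/10)
  Stage 1: F_1 = 10^(1.43/10) = 1.390, G_1 = 10^(20.3/10) = 107.2
  Stage 2: F_2 = 10^(6.91/10) = 4.909, G_2 = 10^(−5.66/10) = 0.2716
Friis cascade:
  F = 1.390 + (4.909 − 1)/107.2 = 1.426
NF = 10 log₁₀(1.426) = 1.54 dB

1.54 dB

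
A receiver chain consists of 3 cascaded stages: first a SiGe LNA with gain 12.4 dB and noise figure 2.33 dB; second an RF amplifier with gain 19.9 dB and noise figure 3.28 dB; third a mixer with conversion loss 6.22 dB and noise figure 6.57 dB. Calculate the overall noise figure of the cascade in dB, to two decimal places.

Convert to linear (a loss of L dB is a gain of −L dB): F_i = 10^(NF_i/10), G_i = 10^(G_i,dB/10)
  Stage 1: F_1 = 10^(2.33/10) = 1.710, G_1 = 10^(12.4/10) = 17.38
  Stage 2: F_2 = 10^(3.28/10) = 2.128, G_2 = 10^(19.9/10) = 97.72
  Stage 3: F_3 = 10^(6.57/10) = 4.539, G_3 = 10^(−6.22/10) = 0.2388
Friis cascade:
  F = 1.710 + (2.128 − 1)/17.38 + (4.539 − 1)/1698 = 1.777
NF = 10 log₁₀(1.777) = 2.50 dB

2.50 dB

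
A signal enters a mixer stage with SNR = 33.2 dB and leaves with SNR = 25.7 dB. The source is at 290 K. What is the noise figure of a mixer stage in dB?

NF (dB) = SNR_in(dB) − SNR_out(dB) when the source is at T₀
NF = 33.2 − 25.7 = 7.5 dB

7.5 dB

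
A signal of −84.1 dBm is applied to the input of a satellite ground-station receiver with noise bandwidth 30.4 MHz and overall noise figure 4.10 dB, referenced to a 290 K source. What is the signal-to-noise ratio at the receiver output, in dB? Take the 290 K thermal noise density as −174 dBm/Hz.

Noise floor: N = −174 + 10 log₁₀(B) + NF
10 log₁₀(3.04×10⁷) = 74.83 dB
N = −174 + 74.83 + 4.10 = −95.07 dBm
SNR = P_sig − N = −84.1 − (−95.07) = 10.97 dB → 11.0 dB

11.0 dB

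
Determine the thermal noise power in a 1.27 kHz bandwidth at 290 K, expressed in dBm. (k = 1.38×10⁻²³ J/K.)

P_n = kTB = 1.38×10⁻²³ × 290 × 1.27×10³ = 5.08×10⁻¹⁸ W
In dBm: 10 log₁₀(5.08×10⁻¹⁸ / 10⁻³) = −142.9 dBm

−142.9 dBm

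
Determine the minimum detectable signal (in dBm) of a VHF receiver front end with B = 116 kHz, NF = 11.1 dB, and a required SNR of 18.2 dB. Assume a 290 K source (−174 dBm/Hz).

Sensitivity = −174 + 10 log₁₀(B) + NF + SNR_min
= −174 + 50.64 + 11.1 + 18.2
= −94.06 dBm → −94.1 dBm

−94.1 dBm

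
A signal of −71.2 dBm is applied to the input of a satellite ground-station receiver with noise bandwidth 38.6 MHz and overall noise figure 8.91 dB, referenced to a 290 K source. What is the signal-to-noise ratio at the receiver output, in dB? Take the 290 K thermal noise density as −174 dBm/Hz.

18.0 dB

Noise floor: N = −174 + 10 log₁₀(B) + NF
10 log₁₀(3.86×10⁷) = 75.87 dB
N = −174 + 75.87 + 8.91 = −89.22 dBm
SNR = P_sig − N = −71.2 − (−89.22) = 18.02 dB → 18.0 dB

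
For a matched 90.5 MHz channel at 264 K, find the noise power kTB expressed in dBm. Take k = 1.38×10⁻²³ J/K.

P_n = kTB = 1.38×10⁻²³ × 264 × 9.05×10⁷ = 3.30×10⁻¹³ W
In dBm: 10 log₁₀(3.30×10⁻¹³ / 10⁻³) = −94.8 dBm

−94.8 dBm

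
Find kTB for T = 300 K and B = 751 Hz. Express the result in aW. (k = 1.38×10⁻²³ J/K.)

P_n = kTB = 1.38×10⁻²³ × 300 × 7.51×10² = 3.11×10⁻¹⁸ W = 3.11 aW

3.11 aW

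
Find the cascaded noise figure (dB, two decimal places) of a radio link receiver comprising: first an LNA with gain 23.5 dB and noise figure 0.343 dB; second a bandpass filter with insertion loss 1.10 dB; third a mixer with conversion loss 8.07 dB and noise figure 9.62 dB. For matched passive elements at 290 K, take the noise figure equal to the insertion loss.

0.53 dB

Convert to linear (a loss of L dB is a gain of −L dB): F_i = 10^(NF_i/10), G_i = 10^(G_i,dB/10)
  Stage 1: F_1 = 10^(0.343/10) = 1.082, G_1 = 10^(23.5/10) = 223.9
  Stage 2: F_2 = 10^(1.10/10) = 1.288, G_2 = 10^(−1.10/10) = 0.7762
  Stage 3: F_3 = 10^(9.62/10) = 9.162, G_3 = 10^(−8.07/10) = 0.1560
Friis cascade:
  F = 1.082 + (1.288 − 1)/223.9 + (9.162 − 1)/173.8 = 1.130
NF = 10 log₁₀(1.130) = 0.53 dB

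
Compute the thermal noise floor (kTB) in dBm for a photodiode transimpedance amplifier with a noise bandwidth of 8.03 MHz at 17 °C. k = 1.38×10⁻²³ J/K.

T = 17 °C + 273.15 = 290.15 K
P_n = kTB = 1.38×10⁻²³ × 290.15 × 8.03×10⁶ = 3.22×10⁻¹⁴ W
In dBm: 10 log₁₀(3.22×10⁻¹⁴ / 10⁻³) = −104.9 dBm

−104.9 dBm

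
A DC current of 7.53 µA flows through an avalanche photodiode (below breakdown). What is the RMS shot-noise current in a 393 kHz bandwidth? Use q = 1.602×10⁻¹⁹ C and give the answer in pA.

I_n = √(2qI·B)
2qI·B = 2 × 1.602×10⁻¹⁹ × 7.53×10⁻⁶ × 3.93×10⁵ = 9.48×10⁻¹⁹ A²
I_n = √(9.48×10⁻¹⁹) = 9.74×10⁻¹⁰ A = 974 pA

974 pA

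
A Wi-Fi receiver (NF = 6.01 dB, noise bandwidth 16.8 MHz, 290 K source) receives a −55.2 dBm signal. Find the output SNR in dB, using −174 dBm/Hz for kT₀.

Noise floor: N = −174 + 10 log₁₀(B) + NF
10 log₁₀(1.68×10⁷) = 72.25 dB
N = −174 + 72.25 + 6.01 = −95.74 dBm
SNR = P_sig − N = −55.2 − (−95.74) = 40.54 dB → 40.5 dB

40.5 dB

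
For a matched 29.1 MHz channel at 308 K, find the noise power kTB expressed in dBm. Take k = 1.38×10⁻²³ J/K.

−99.1 dBm

P_n = kTB = 1.38×10⁻²³ × 308 × 2.91×10⁷ = 1.24×10⁻¹³ W
In dBm: 10 log₁₀(1.24×10⁻¹³ / 10⁻³) = −99.1 dBm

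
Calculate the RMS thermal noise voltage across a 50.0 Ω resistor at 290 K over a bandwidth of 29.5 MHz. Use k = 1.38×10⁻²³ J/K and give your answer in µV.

V_n = √(4kTRB)
4kTRB = 4 × 1.38×10⁻²³ × 290 × 5.00×10¹ × 2.95×10⁷ = 2.36×10⁻¹¹ V²
V_n = √(2.36×10⁻¹¹) = 4.86×10⁻⁶ V = 4.86 µV

4.86 µV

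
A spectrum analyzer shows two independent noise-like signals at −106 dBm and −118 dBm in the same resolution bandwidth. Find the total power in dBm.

Convert to linear, add, convert back:
P₁ = 2.51×10⁻¹⁴ W, P₂ = 1.58×10⁻¹⁵ W
P_tot = 2.67×10⁻¹⁴ W → 10 log₁₀(P_tot / 10⁻³) = −105.7 dBm

−105.7 dBm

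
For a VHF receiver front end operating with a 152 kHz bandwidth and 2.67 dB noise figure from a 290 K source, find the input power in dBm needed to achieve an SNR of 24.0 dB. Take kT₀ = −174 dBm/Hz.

Sensitivity = −174 + 10 log₁₀(B) + NF + SNR_min
= −174 + 51.82 + 2.67 + 24.0
= −95.51 dBm → −95.5 dBm

−95.5 dBm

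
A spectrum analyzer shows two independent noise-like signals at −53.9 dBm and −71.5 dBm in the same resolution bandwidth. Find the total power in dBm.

Convert to linear, add, convert back:
P₁ = 4.07×10⁻⁹ W, P₂ = 7.08×10⁻¹¹ W
P_tot = 4.14×10⁻⁹ W → 10 log₁₀(P_tot / 10⁻³) = −53.8 dBm

−53.8 dBm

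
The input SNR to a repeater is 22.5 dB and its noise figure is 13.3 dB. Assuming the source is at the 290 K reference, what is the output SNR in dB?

9.2 dB

By definition F = SNR_in/SNR_out, so in dB: SNR_out = SNR_in − NF
SNR_out = 22.5 − 13.3 = 9.2 dB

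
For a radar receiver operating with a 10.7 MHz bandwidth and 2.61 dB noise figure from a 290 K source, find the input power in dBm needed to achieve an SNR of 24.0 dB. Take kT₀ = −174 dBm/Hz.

Sensitivity = −174 + 10 log₁₀(B) + NF + SNR_min
= −174 + 70.29 + 2.61 + 24.0
= −77.10 dBm → −77.1 dBm

−77.1 dBm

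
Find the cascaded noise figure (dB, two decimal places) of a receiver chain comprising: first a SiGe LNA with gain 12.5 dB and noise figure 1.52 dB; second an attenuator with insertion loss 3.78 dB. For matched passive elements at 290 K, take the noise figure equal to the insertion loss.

Convert to linear (a loss of L dB is a gain of −L dB): F_i = 10^(NF_i/10), G_i = 10^(G_i,dB/10)
  Stage 1: F_1 = 10^(1.52/10) = 1.419, G_1 = 10^(12.5/10) = 17.78
  Stage 2: F_2 = 10^(3.78/10) = 2.388, G_2 = 10^(−3.78/10) = 0.4188
Friis cascade:
  F = 1.419 + (2.388 − 1)/17.78 = 1.497
NF = 10 log₁₀(1.497) = 1.75 dB

1.75 dB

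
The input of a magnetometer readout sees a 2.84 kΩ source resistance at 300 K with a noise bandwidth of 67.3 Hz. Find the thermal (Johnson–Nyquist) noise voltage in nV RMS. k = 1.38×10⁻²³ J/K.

56.3 nV

V_n = √(4kTRB)
4kTRB = 4 × 1.38×10⁻²³ × 300 × 2.84×10³ × 6.73×10¹ = 3.17×10⁻¹⁵ V²
V_n = √(3.17×10⁻¹⁵) = 5.63×10⁻⁸ V = 56.3 nV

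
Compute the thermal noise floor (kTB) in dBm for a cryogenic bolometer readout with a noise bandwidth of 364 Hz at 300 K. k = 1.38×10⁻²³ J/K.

−148.2 dBm

P_n = kTB = 1.38×10⁻²³ × 300 × 3.64×10² = 1.51×10⁻¹⁸ W
In dBm: 10 log₁₀(1.51×10⁻¹⁸ / 10⁻³) = −148.2 dBm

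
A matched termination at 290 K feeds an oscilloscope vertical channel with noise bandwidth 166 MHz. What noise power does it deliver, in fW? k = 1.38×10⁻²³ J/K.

P_n = kTB = 1.38×10⁻²³ × 290 × 1.66×10⁸ = 6.64×10⁻¹³ W = 664 fW

664 fW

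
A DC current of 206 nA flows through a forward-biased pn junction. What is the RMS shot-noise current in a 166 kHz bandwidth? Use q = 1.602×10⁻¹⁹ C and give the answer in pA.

105 pA

I_n = √(2qI·B)
2qI·B = 2 × 1.602×10⁻¹⁹ × 2.06×10⁻⁷ × 1.66×10⁵ = 1.10×10⁻²⁰ A²
I_n = √(1.10×10⁻²⁰) = 1.05×10⁻¹⁰ A = 105 pA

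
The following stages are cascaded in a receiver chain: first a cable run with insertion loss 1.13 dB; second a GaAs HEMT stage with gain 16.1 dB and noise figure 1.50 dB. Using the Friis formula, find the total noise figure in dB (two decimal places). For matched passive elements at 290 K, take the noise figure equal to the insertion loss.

2.63 dB

Convert to linear (a loss of L dB is a gain of −L dB): F_i = 10^(NF_i/10), G_i = 10^(G_i,dB/10)
  Stage 1: F_1 = 10^(1.13/10) = 1.297, G_1 = 10^(−1.13/10) = 0.7709
  Stage 2: F_2 = 10^(1.50/10) = 1.413, G_2 = 10^(16.1/10) = 40.74
Friis cascade:
  F = 1.297 + (1.413 − 1)/0.7709 = 1.832
NF = 10 log₁₀(1.832) = 2.63 dB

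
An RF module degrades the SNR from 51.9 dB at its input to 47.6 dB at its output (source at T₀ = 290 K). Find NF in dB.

4.3 dB

NF (dB) = SNR_in(dB) − SNR_out(dB) when the source is at T₀
NF = 51.9 − 47.6 = 4.3 dB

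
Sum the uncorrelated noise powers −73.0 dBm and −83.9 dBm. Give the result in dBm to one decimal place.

−72.7 dBm

Convert to linear, add, convert back:
P₁ = 5.01×10⁻¹¹ W, P₂ = 4.07×10⁻¹² W
P_tot = 5.42×10⁻¹¹ W → 10 log₁₀(P_tot / 10⁻³) = −72.7 dBm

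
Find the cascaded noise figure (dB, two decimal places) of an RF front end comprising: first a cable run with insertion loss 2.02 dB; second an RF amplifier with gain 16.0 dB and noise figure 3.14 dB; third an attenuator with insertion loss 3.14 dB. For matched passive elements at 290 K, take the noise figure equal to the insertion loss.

Convert to linear (a loss of L dB is a gain of −L dB): F_i = 10^(NF_i/10), G_i = 10^(G_i,dB/10)
  Stage 1: F_1 = 10^(2.02/10) = 1.592, G_1 = 10^(−2.02/10) = 0.6281
  Stage 2: F_2 = 10^(3.14/10) = 2.061, G_2 = 10^(16.0/10) = 39.81
  Stage 3: F_3 = 10^(3.14/10) = 2.061, G_3 = 10^(−3.14/10) = 0.4853
Friis cascade:
  F = 1.592 + (2.061 − 1)/0.6281 + (2.061 − 1)/25.00 = 3.323
NF = 10 log₁₀(3.323) = 5.22 dB

5.22 dB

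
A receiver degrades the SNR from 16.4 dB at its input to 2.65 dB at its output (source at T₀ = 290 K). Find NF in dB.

13.75 dB

NF (dB) = SNR_in(dB) − SNR_out(dB) when the source is at T₀
NF = 16.4 − 2.65 = 13.75 dB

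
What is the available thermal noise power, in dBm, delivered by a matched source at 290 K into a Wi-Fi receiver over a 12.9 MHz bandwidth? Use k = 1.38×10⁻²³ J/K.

−102.9 dBm

P_n = kTB = 1.38×10⁻²³ × 290 × 1.29×10⁷ = 5.16×10⁻¹⁴ W
In dBm: 10 log₁₀(5.16×10⁻¹⁴ / 10⁻³) = −102.9 dBm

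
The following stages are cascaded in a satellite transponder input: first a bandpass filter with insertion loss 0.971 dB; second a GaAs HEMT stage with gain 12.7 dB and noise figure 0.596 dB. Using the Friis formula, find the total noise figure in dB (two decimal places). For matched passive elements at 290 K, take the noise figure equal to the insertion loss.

1.57 dB

Convert to linear (a loss of L dB is a gain of −L dB): F_i = 10^(NF_i/10), G_i = 10^(G_i,dB/10)
  Stage 1: F_1 = 10^(0.971/10) = 1.251, G_1 = 10^(−0.971/10) = 0.7997
  Stage 2: F_2 = 10^(0.596/10) = 1.147, G_2 = 10^(12.7/10) = 18.62
Friis cascade:
  F = 1.251 + (1.147 − 1)/0.7997 = 1.434
NF = 10 log₁₀(1.434) = 1.57 dB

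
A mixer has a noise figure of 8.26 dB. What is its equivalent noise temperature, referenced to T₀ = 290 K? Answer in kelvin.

F = 10^(8.26/10) = 6.69885
T_e = (F − 1)·T₀ = (6.69885 − 1) × 290 = 1653 K

1653 K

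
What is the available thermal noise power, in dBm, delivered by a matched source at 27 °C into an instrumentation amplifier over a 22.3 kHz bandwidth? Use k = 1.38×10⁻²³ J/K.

T = 27 °C + 273.15 = 300.15 K
P_n = kTB = 1.38×10⁻²³ × 300.15 × 2.23×10⁴ = 9.24×10⁻¹⁷ W
In dBm: 10 log₁₀(9.24×10⁻¹⁷ / 10⁻³) = −130.3 dBm

−130.3 dBm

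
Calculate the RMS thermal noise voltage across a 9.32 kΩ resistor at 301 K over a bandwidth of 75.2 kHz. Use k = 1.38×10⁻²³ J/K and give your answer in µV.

3.41 µV

V_n = √(4kTRB)
4kTRB = 4 × 1.38×10⁻²³ × 301 × 9.32×10³ × 7.52×10⁴ = 1.16×10⁻¹¹ V²
V_n = √(1.16×10⁻¹¹) = 3.41×10⁻⁶ V = 3.41 µV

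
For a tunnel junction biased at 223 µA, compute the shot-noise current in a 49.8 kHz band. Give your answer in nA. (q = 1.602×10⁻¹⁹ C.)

1.89 nA

I_n = √(2qI·B)
2qI·B = 2 × 1.602×10⁻¹⁹ × 2.23×10⁻⁴ × 4.98×10⁴ = 3.56×10⁻¹⁸ A²
I_n = √(3.56×10⁻¹⁸) = 1.89×10⁻⁹ A = 1.89 nA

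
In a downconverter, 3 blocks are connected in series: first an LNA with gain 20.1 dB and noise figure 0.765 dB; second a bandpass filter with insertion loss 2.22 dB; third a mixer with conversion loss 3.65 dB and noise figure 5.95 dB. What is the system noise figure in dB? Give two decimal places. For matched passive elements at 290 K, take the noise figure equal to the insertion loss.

0.96 dB

Convert to linear (a loss of L dB is a gain of −L dB): F_i = 10^(NF_i/10), G_i = 10^(G_i,dB/10)
  Stage 1: F_1 = 10^(0.765/10) = 1.193, G_1 = 10^(20.1/10) = 102.3
  Stage 2: F_2 = 10^(2.22/10) = 1.667, G_2 = 10^(−2.22/10) = 0.5998
  Stage 3: F_3 = 10^(5.95/10) = 3.936, G_3 = 10^(−3.65/10) = 0.4315
Friis cascade:
  F = 1.193 + (1.667 − 1)/102.3 + (3.936 − 1)/61.38 = 1.247
NF = 10 log₁₀(1.247) = 0.96 dB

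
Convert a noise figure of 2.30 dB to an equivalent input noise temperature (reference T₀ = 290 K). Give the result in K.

202 K

F = 10^(2.30/10) = 1.69824
T_e = (F − 1)·T₀ = (1.69824 − 1) × 290 = 202 K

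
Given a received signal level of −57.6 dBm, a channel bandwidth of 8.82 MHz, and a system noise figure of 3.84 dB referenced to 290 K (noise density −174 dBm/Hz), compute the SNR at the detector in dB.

43.1 dB

Noise floor: N = −174 + 10 log₁₀(B) + NF
10 log₁₀(8.82×10⁶) = 69.45 dB
N = −174 + 69.45 + 3.84 = −100.71 dBm
SNR = P_sig − N = −57.6 − (−100.71) = 43.11 dB → 43.1 dB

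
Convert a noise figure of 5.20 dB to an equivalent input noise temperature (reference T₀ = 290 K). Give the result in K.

F = 10^(5.20/10) = 3.31131
T_e = (F − 1)·T₀ = (3.31131 − 1) × 290 = 670 K

670 K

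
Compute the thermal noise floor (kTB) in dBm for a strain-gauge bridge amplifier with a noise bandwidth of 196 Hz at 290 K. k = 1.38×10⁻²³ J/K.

−151.1 dBm

P_n = kTB = 1.38×10⁻²³ × 290 × 1.96×10² = 7.84×10⁻¹⁹ W
In dBm: 10 log₁₀(7.84×10⁻¹⁹ / 10⁻³) = −151.1 dBm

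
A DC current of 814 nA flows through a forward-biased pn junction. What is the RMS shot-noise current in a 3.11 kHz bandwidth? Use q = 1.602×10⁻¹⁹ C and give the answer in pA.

I_n = √(2qI·B)
2qI·B = 2 × 1.602×10⁻¹⁹ × 8.14×10⁻⁷ × 3.11×10³ = 8.11×10⁻²² A²
I_n = √(8.11×10⁻²²) = 2.85×10⁻¹¹ A = 28.5 pA

28.5 pA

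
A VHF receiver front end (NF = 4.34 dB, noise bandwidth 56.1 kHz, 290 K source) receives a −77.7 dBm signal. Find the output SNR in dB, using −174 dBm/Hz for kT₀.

44.5 dB

Noise floor: N = −174 + 10 log₁₀(B) + NF
10 log₁₀(5.61×10⁴) = 47.49 dB
N = −174 + 47.49 + 4.34 = −122.17 dBm
SNR = P_sig − N = −77.7 − (−122.17) = 44.47 dB → 44.5 dB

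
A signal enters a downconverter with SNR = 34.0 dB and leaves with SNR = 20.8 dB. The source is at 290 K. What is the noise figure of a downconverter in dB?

13.2 dB

NF (dB) = SNR_in(dB) − SNR_out(dB) when the source is at T₀
NF = 34.0 − 20.8 = 13.2 dB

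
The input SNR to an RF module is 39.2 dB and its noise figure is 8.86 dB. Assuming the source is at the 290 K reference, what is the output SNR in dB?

30.34 dB

By definition F = SNR_in/SNR_out, so in dB: SNR_out = SNR_in − NF
SNR_out = 39.2 − 8.86 = 30.34 dB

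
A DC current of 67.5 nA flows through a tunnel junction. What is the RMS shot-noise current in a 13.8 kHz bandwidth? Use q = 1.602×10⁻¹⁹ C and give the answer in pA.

17.3 pA

I_n = √(2qI·B)
2qI·B = 2 × 1.602×10⁻¹⁹ × 6.75×10⁻⁸ × 1.38×10⁴ = 2.98×10⁻²² A²
I_n = √(2.98×10⁻²²) = 1.73×10⁻¹¹ A = 17.3 pA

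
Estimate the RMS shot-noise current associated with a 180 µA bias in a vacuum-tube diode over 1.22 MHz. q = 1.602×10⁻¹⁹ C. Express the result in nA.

I_n = √(2qI·B)
2qI·B = 2 × 1.602×10⁻¹⁹ × 1.80×10⁻⁴ × 1.22×10⁶ = 7.04×10⁻¹⁷ A²
I_n = √(7.04×10⁻¹⁷) = 8.39×10⁻⁹ A = 8.39 nA

8.39 nA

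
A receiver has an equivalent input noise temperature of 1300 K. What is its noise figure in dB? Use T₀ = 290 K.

7.39 dB

F = 1 + T_e/T₀ = 1 + 1300/290 = 5.48276
NF = 10 log₁₀(5.48276) = 7.39 dB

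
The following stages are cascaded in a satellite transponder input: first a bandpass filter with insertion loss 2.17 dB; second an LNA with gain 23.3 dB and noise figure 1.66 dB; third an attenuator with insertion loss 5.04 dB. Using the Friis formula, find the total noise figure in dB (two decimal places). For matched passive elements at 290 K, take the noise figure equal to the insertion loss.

3.86 dB

Convert to linear (a loss of L dB is a gain of −L dB): F_i = 10^(NF_i/10), G_i = 10^(G_i,dB/10)
  Stage 1: F_1 = 10^(2.17/10) = 1.648, G_1 = 10^(−2.17/10) = 0.6067
  Stage 2: F_2 = 10^(1.66/10) = 1.466, G_2 = 10^(23.3/10) = 213.8
  Stage 3: F_3 = 10^(5.04/10) = 3.192, G_3 = 10^(−5.04/10) = 0.3133
Friis cascade:
  F = 1.648 + (1.466 − 1)/0.6067 + (3.192 − 1)/129.7 = 2.432
NF = 10 log₁₀(2.432) = 3.86 dB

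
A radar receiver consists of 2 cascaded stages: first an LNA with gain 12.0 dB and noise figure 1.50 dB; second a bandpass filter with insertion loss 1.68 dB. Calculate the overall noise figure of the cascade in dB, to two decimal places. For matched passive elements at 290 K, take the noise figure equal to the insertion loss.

Convert to linear (a loss of L dB is a gain of −L dB): F_i = 10^(NF_i/10), G_i = 10^(G_i,dB/10)
  Stage 1: F_1 = 10^(1.50/10) = 1.413, G_1 = 10^(12.0/10) = 15.85
  Stage 2: F_2 = 10^(1.68/10) = 1.472, G_2 = 10^(−1.68/10) = 0.6792
Friis cascade:
  F = 1.413 + (1.472 − 1)/15.85 = 1.442
NF = 10 log₁₀(1.442) = 1.59 dB

1.59 dB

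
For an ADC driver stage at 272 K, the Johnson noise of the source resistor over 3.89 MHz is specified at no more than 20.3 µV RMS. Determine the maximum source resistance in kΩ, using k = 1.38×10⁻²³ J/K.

7.06 kΩ

Johnson–Nyquist: V_n = √(4kTRB) ⇒ R = V_n² / (4kTB)
4kTB = 4 × 1.38×10⁻²³ × 272 × 3.89×10⁶ = 5.84×10⁻¹⁴
R = (2.03×10⁻⁵)² / 5.84×10⁻¹⁴ = 7.06×10³ Ω = 7.06 kΩ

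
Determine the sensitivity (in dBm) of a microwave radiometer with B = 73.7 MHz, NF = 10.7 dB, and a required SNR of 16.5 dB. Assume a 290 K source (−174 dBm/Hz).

Sensitivity = −174 + 10 log₁₀(B) + NF + SNR_min
= −174 + 78.67 + 10.7 + 16.5
= −68.13 dBm → −68.1 dBm

−68.1 dBm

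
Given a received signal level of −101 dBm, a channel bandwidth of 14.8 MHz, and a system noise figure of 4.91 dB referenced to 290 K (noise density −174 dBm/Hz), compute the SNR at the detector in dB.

−3.6 dB

Noise floor: N = −174 + 10 log₁₀(B) + NF
10 log₁₀(1.48×10⁷) = 71.7 dB
N = −174 + 71.7 + 4.91 = −97.39 dBm
SNR = P_sig − N = −101 − (−97.39) = −3.61 dB → −3.6 dB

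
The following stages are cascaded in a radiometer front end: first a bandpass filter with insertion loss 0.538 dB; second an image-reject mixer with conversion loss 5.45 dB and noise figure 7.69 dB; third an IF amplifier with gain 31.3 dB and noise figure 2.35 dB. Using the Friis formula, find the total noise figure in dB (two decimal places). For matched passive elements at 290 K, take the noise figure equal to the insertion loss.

9.78 dB

Convert to linear (a loss of L dB is a gain of −L dB): F_i = 10^(NF_i/10), G_i = 10^(G_i,dB/10)
  Stage 1: F_1 = 10^(0.538/10) = 1.132, G_1 = 10^(−0.538/10) = 0.8835
  Stage 2: F_2 = 10^(7.69/10) = 5.875, G_2 = 10^(−5.45/10) = 0.2851
  Stage 3: F_3 = 10^(2.35/10) = 1.718, G_3 = 10^(31.3/10) = 1349
Friis cascade:
  F = 1.132 + (5.875 − 1)/0.8835 + (1.718 − 1)/0.2519 = 9.500
NF = 10 log₁₀(9.500) = 9.78 dB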